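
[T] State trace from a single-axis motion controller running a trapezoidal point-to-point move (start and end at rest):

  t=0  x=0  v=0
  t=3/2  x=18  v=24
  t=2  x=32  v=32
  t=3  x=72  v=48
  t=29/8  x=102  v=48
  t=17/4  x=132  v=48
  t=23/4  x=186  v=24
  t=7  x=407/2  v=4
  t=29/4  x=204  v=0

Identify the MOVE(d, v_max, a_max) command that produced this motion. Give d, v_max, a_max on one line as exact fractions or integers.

final state: t=29/4, x=204, v=0 → d = 204
a_max = (24−0)/(3/2−0) = 16
max v = 48 over t∈[3,17/4] → v_max = 48
check: 48·(3+5/4) = 204 ✓

d=204 v_max=48 a_max=16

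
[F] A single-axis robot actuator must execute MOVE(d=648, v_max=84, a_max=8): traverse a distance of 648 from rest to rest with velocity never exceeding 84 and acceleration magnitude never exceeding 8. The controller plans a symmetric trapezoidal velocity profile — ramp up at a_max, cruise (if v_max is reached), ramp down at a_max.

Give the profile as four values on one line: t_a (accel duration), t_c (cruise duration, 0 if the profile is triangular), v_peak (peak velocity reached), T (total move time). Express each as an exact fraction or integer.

t_a=9 t_c=0 v_peak=72 T=18

vₘ²/aₘ = 84²/8 = 882
648 < 882 ⇒ no cruise
v_peak = √(648·8) = √5184 = 72
t_a = 72/8 = 9; t_c = 0
T = 2·9 = 18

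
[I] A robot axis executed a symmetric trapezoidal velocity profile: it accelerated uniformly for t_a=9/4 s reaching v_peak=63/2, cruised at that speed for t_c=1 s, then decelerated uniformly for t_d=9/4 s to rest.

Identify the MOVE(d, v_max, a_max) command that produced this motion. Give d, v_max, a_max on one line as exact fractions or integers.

d=819/8 v_max=63/2 a_max=14

a_max = (63/2)/(9/4) = 14
d_a = ½·63/2·9/4 = 567/16; d_c = 63/2·1 = 63/2
d = 2·567/16 + 63/2 = 819/8
t_c = 1 > 0 so v_max = 63/2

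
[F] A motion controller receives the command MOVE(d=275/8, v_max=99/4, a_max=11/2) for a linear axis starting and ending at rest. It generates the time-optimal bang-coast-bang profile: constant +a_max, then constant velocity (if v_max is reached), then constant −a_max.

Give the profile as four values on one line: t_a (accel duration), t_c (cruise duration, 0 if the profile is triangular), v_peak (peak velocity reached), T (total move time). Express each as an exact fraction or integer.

(v_max)²/a_max = (99/4)²/(11/2) = 891/8
275/8 < 891/8 → triangular
v_peak = √(275/8·11/2) = √(3025/16) = 55/4
t_a = (55/4)/(11/2) = 5/2; t_c = 0
T = 2·5/2 = 5

t_a=5/2 t_c=0 v_peak=55/4 T=5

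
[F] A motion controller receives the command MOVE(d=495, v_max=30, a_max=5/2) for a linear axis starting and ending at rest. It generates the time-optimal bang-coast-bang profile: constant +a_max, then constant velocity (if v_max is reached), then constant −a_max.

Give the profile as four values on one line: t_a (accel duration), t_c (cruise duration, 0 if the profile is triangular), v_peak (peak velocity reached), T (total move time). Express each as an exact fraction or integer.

t_a=12 t_c=9/2 v_peak=30 T=57/2

v_max²/a_max = 30²/(5/2) = 360
495 ≥ 360 so v_max reached
t_a = 30/(5/2) = 12; v_peak = 30
d_cruise = 495 − 360 = 135; t_c = 135/30 = 9/2
T = 2·12 + 9/2 = 57/2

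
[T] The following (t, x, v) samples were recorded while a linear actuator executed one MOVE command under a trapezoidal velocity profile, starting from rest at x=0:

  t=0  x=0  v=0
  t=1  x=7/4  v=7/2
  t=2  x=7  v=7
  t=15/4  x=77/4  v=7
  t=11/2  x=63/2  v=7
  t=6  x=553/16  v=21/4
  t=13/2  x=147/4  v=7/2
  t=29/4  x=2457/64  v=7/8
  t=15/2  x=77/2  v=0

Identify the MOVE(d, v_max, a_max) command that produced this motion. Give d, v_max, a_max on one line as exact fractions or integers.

final state: t=15/2, x=77/2, v=0 → d = 77/2
a_max = (7/2−0)/(1−0) = 7/2
max v = 7 over t∈[2,11/2] → v_max = 7
check: 7·(2+7/2) = 77/2 ✓

d=77/2 v_max=7 a_max=7/2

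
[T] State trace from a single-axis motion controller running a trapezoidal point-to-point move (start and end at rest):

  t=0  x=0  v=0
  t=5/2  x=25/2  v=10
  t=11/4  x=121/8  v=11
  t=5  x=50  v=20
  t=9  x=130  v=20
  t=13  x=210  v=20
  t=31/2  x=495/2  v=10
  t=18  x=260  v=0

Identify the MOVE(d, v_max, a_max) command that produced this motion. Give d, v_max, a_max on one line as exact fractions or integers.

d=260 v_max=20 a_max=4

final state: t=18, x=260, v=0 → d = 260
a_max = (10−0)/(5/2−0) = 4
max v = 20 over t∈[5,13] → v_max = 20
check: 20·(5+8) = 260 ✓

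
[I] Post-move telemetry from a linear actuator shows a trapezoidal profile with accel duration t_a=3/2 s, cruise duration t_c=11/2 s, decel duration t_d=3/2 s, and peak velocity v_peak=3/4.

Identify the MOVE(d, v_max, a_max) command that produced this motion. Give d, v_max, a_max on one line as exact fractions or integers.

a_max = (3/4)/(3/2) = 1/2
d_a = ½·3/4·3/2 = 9/16; d_c = 3/4·11/2 = 33/8
d = 2·9/16 + 33/8 = 21/4
t_c = 11/2 > 0 ⇒ limit active, v_max = 3/4

d=21/4 v_max=3/4 a_max=1/2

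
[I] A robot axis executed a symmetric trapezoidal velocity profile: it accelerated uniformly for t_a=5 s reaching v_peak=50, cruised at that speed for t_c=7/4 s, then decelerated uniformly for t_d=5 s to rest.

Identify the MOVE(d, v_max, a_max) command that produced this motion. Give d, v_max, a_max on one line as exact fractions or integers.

d=675/2 v_max=50 a_max=10

a_max = 50/5 = 10
d_a = ½·50·5 = 125; d_c = 50·7/4 = 175/2
d = 2·125 + 175/2 = 675/2
t_c = 7/4 > 0 ⇒ limit active, v_max = 50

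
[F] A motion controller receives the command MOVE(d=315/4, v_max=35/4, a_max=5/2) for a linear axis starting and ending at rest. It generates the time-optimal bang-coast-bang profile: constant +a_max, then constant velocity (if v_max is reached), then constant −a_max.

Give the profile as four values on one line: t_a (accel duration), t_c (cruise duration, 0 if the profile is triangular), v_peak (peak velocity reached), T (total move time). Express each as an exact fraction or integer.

v_max²/a_max = (35/4)²/(5/2) = 245/8
315/4 ≥ 245/8 ⇒ cruise phase
t_a = (35/4)/(5/2) = 7/2; v_peak = 35/4
d_cruise = 315/4 − 245/8 = 385/8; t_c = (385/8)/(35/4) = 11/2
T = 2·7/2 + 11/2 = 25/2

t_a=7/2 t_c=11/2 v_peak=35/4 T=25/2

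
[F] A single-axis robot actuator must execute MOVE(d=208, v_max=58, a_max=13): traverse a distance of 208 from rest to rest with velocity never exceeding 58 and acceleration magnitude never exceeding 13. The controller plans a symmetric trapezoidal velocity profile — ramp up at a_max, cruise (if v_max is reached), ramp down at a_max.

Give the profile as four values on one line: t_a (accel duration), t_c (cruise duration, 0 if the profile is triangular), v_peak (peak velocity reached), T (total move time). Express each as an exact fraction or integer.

v_max²/a_max = 58²/13 = 3364/13
208 < 3364/13 so t_c = 0
v_peak = √(208·13) = √2704 = 52
t_a = 52/13 = 4; t_c = 0
T = 2·4 = 8

t_a=4 t_c=0 v_peak=52 T=8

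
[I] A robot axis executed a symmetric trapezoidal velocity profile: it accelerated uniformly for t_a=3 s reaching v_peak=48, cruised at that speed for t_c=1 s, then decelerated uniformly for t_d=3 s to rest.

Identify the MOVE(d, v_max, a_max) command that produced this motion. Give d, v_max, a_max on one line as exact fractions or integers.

d=192 v_max=48 a_max=16

a_max = 48/3 = 16
d_a = ½·48·3 = 72; d_c = 48·1 = 48
d = 2·72 + 48 = 192
t_c = 1 > 0 → v_max = v_peak = 48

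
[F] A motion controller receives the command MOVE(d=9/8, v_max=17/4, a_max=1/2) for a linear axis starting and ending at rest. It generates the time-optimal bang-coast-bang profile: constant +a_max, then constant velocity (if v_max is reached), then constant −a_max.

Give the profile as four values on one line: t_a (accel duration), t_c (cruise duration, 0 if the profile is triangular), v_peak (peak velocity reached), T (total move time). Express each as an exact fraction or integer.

t_a=3/2 t_c=0 v_peak=3/4 T=3

(v_max)²/a_max = (17/4)²/(1/2) = 289/8
9/8 < 289/8 so t_c = 0
v_peak = √(9/8·1/2) = √(9/16) = 3/4
t_a = (3/4)/(1/2) = 3/2; t_c = 0
T = 2·3/2 = 3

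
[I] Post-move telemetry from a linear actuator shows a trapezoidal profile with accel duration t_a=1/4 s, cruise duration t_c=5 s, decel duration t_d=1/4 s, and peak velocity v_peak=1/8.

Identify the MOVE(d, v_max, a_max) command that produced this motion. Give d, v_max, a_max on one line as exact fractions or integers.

d=21/32 v_max=1/8 a_max=1/2

a_max = (1/8)/(1/4) = 1/2
d_a = ½·1/8·1/4 = 1/64; d_c = 1/8·5 = 5/8
d = 2·1/64 + 5/8 = 21/32
t_c = 5 > 0 ⇒ limit active, v_max = 1/8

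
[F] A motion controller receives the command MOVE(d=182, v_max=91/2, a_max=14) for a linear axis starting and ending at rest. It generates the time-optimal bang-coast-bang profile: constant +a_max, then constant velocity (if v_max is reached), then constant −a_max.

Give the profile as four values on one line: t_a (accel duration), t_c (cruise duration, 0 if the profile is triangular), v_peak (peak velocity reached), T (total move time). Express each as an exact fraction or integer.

t_a=13/4 t_c=3/4 v_peak=91/2 T=29/4

v_max²/a_max = (91/2)²/14 = 1183/8
182 ≥ 1183/8 so v_max reached
t_a = (91/2)/14 = 13/4; v_peak = 91/2
d_cruise = 182 − 1183/8 = 273/8; t_c = (273/8)/(91/2) = 3/4
T = 2·13/4 + 3/4 = 29/4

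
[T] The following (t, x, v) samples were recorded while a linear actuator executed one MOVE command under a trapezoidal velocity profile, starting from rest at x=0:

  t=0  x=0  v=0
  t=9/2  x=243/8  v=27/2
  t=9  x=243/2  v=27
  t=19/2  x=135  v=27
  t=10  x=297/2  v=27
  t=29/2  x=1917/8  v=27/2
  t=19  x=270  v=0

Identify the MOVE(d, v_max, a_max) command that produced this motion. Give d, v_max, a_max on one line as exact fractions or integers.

final state: t=19, x=270, v=0 → d = 270
a_max = (27/2−0)/(9/2−0) = 3
max v = 27 over t∈[9,10] → v_max = 27
check: 27·(9+1) = 270 ✓

d=270 v_max=27 a_max=3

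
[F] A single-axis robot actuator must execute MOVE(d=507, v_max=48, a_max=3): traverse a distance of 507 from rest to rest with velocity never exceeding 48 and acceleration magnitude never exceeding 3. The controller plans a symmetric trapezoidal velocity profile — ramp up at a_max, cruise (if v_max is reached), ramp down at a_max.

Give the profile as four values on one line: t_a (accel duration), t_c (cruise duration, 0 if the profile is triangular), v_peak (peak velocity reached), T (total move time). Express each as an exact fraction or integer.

v_max²/a_max = 48²/3 = 768
507 < 768 so t_c = 0
v_peak = √(507·3) = √1521 = 39
t_a = 39/3 = 13; t_c = 0
T = 2·13 = 26

t_a=13 t_c=0 v_peak=39 T=26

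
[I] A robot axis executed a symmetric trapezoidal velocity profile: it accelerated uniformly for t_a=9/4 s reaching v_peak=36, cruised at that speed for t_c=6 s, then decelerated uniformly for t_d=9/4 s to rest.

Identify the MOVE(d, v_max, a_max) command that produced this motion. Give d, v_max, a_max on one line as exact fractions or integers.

d=297 v_max=36 a_max=16

a_max = 36/(9/4) = 16
d_a = ½·36·9/4 = 81/2; d_c = 36·6 = 216
d = 2·81/2 + 216 = 297
t_c = 6 > 0 so v_max = 36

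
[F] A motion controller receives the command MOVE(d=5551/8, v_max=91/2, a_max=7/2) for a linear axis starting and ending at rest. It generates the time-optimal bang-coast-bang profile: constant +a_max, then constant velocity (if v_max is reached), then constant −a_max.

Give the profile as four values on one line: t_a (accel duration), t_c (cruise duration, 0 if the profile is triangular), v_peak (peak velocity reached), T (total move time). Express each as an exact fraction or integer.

t_a=13 t_c=9/4 v_peak=91/2 T=113/4

v_max²/a_max = (91/2)²/(7/2) = 1183/2
5551/8 ≥ 1183/2 → trapezoidal
t_a = (91/2)/(7/2) = 13; v_peak = 91/2
d_cruise = 5551/8 − 1183/2 = 819/8; t_c = (819/8)/(91/2) = 9/4
T = 2·13 + 9/4 = 113/4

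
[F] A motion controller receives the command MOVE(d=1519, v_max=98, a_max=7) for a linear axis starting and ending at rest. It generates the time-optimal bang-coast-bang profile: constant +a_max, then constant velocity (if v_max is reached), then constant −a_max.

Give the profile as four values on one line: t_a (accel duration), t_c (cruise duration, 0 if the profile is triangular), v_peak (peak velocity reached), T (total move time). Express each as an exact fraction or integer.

vₘ²/aₘ = 98²/7 = 1372
1519 ≥ 1372 ⇒ cruise phase
t_a = 98/7 = 14; v_peak = 98
d_cruise = 1519 − 1372 = 147; t_c = 147/98 = 3/2
T = 2·14 + 3/2 = 59/2

t_a=14 t_c=3/2 v_peak=98 T=59/2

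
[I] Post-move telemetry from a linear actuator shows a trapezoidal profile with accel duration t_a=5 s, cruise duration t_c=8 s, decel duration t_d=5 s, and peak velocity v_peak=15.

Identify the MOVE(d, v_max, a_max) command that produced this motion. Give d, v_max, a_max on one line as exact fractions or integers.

d=195 v_max=15 a_max=3

a_max = 15/5 = 3
d_a = ½·15·5 = 75/2; d_c = 15·8 = 120
d = 2·75/2 + 120 = 195
t_c = 8 > 0 → v_max = v_peak = 15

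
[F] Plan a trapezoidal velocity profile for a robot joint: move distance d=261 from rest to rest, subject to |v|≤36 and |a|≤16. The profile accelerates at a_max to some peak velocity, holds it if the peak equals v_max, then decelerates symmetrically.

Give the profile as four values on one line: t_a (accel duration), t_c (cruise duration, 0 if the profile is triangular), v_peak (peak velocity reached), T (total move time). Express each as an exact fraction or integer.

v_max²/a_max = 36²/16 = 81
261 ≥ 81 so v_max reached
t_a = 36/16 = 9/4; v_peak = 36
d_cruise = 261 − 81 = 180; t_c = 180/36 = 5
T = 2·9/4 + 5 = 19/2

t_a=9/4 t_c=5 v_peak=36 T=19/2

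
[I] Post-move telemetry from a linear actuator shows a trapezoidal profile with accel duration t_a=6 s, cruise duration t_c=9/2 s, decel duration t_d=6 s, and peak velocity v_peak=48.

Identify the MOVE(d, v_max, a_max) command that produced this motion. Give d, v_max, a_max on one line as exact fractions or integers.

d=504 v_max=48 a_max=8

a_max = 48/6 = 8
d_a = ½·48·6 = 144; d_c = 48·9/2 = 216
d = 2·144 + 216 = 504
t_c = 9/2 > 0 so v_max = 48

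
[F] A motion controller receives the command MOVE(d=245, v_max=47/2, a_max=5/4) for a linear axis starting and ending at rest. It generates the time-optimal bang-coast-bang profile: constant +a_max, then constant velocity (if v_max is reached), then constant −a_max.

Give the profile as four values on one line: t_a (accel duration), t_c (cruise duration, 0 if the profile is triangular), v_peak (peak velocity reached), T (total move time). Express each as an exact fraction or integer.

t_a=14 t_c=0 v_peak=35/2 T=28

(v_max)²/a_max = (47/2)²/(5/4) = 2209/5
245 < 2209/5 → triangular
v_peak = √(245·5/4) = √(1225/4) = 35/2
t_a = (35/2)/(5/4) = 14; t_c = 0
T = 2·14 = 28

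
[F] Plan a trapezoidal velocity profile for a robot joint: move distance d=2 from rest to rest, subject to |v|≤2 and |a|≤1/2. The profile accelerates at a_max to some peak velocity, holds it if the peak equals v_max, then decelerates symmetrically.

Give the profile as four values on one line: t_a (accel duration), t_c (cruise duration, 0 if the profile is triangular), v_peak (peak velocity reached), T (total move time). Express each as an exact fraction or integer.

vₘ²/aₘ = 2²/(1/2) = 8
2 < 8 → triangular
v_peak = √(2·1/2) = √1 = 1
t_a = 1/(1/2) = 2; t_c = 0
T = 2·2 = 4

t_a=2 t_c=0 v_peak=1 T=4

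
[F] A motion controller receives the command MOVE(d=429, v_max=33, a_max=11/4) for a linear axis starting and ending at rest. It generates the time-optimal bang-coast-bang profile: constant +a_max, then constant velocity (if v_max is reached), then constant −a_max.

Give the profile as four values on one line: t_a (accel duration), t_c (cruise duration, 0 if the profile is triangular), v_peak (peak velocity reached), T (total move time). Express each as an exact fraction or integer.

v_max²/a_max = 33²/(11/4) = 396
429 ≥ 396 ⇒ cruise phase
t_a = 33/(11/4) = 12; v_peak = 33
d_cruise = 429 − 396 = 33; t_c = 33/33 = 1
T = 2·12 + 1 = 25

t_a=12 t_c=1 v_peak=33 T=25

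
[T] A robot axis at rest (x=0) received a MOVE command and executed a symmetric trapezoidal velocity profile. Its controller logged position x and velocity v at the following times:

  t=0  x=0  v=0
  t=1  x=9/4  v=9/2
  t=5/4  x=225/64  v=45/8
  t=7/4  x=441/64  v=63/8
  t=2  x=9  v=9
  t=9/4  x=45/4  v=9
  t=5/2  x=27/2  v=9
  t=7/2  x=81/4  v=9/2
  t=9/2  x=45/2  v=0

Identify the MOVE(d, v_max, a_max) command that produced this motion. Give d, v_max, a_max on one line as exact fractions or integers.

d=45/2 v_max=9 a_max=9/2

final state: t=9/2, x=45/2, v=0 → d = 45/2
a_max = (9/2−0)/(1−0) = 9/2
max v = 9 over t∈[2,5/2] → v_max = 9
check: 9·(2+1/2) = 45/2 ✓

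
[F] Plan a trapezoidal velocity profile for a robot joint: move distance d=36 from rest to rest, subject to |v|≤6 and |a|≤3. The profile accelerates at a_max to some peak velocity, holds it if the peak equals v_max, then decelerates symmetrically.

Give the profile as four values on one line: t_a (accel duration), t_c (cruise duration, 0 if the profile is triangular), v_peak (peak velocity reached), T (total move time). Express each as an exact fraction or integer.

t_a=2 t_c=4 v_peak=6 T=8

v_max²/a_max = 6²/3 = 12
36 ≥ 12 → trapezoidal
t_a = 6/3 = 2; v_peak = 6
d_cruise = 36 − 12 = 24; t_c = 24/6 = 4
T = 2·2 + 4 = 8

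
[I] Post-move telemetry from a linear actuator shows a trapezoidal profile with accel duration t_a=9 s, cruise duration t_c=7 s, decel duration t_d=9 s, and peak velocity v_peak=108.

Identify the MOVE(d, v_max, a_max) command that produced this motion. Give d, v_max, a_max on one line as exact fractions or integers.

d=1728 v_max=108 a_max=12

a_max = 108/9 = 12
d_a = ½·108·9 = 486; d_c = 108·7 = 756
d = 2·486 + 756 = 1728
t_c = 7 > 0 so v_max = 108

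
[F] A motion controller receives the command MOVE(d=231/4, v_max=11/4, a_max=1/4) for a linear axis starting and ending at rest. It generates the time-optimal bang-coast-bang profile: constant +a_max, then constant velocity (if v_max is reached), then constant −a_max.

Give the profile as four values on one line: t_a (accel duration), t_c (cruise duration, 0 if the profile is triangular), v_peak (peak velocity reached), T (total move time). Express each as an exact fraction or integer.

t_a=11 t_c=10 v_peak=11/4 T=32

(v_max)²/a_max = (11/4)²/(1/4) = 121/4
231/4 ≥ 121/4 ⇒ cruise phase
t_a = (11/4)/(1/4) = 11; v_peak = 11/4
d_cruise = 231/4 − 121/4 = 55/2; t_c = (55/2)/(11/4) = 10
T = 2·11 + 10 = 32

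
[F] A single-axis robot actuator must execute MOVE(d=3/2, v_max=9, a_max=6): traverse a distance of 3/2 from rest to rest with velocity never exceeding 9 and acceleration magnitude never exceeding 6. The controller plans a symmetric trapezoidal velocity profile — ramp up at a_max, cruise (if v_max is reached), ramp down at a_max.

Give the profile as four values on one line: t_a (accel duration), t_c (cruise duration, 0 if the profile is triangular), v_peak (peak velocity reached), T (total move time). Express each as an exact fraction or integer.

t_a=1/2 t_c=0 v_peak=3 T=1

v_max²/a_max = 9²/6 = 27/2
3/2 < 27/2 → triangular
v_peak = √(3/2·6) = √9 = 3
t_a = 3/6 = 1/2; t_c = 0
T = 2·1/2 = 1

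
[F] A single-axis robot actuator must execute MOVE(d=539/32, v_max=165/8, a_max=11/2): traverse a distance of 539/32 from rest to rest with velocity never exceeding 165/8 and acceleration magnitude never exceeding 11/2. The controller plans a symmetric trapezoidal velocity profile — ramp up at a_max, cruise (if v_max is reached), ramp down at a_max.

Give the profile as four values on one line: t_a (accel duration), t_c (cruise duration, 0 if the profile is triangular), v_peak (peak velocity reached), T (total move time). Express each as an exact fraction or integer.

t_a=7/4 t_c=0 v_peak=77/8 T=7/2

v_max²/a_max = (165/8)²/(11/2) = 2475/32
539/32 < 2475/32 → triangular
v_peak = √(539/32·11/2) = √(5929/64) = 77/8
t_a = (77/8)/(11/2) = 7/4; t_c = 0
T = 2·7/4 = 7/2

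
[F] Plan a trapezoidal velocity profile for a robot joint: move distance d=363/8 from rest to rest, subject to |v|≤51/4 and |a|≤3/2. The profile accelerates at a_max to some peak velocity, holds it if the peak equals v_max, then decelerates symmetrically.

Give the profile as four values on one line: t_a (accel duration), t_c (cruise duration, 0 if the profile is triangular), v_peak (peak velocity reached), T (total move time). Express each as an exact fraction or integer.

t_a=11/2 t_c=0 v_peak=33/4 T=11

v_max²/a_max = (51/4)²/(3/2) = 867/8
363/8 < 867/8 so t_c = 0
v_peak = √(363/8·3/2) = √(1089/16) = 33/4
t_a = (33/4)/(3/2) = 11/2; t_c = 0
T = 2·11/2 = 11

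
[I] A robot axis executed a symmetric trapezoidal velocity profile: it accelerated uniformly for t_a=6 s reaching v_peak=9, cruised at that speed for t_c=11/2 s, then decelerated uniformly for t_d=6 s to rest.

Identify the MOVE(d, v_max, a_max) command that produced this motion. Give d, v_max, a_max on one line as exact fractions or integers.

a_max = 9/6 = 3/2
d_a = ½·9·6 = 27; d_c = 9·11/2 = 99/2
d = 2·27 + 99/2 = 207/2
t_c = 11/2 > 0 ⇒ limit active, v_max = 9

d=207/2 v_max=9 a_max=3/2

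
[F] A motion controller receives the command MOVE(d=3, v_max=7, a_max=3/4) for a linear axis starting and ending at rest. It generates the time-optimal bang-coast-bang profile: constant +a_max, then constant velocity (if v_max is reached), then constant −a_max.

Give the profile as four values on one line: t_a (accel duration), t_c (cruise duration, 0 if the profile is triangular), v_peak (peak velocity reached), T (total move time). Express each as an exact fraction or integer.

t_a=2 t_c=0 v_peak=3/2 T=4

(v_max)²/a_max = 7²/(3/4) = 196/3
3 < 196/3 ⇒ no cruise
v_peak = √(3·3/4) = √(9/4) = 3/2
t_a = (3/2)/(3/4) = 2; t_c = 0
T = 2·2 = 4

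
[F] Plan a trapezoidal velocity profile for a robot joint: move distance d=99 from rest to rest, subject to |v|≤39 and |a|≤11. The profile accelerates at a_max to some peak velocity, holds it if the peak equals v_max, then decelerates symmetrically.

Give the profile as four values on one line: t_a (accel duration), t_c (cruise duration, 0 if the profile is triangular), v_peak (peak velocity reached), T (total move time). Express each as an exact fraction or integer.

v_max²/a_max = 39²/11 = 1521/11
99 < 1521/11 → triangular
v_peak = √(99·11) = √1089 = 33
t_a = 33/11 = 3; t_c = 0
T = 2·3 = 6

t_a=3 t_c=0 v_peak=33 T=6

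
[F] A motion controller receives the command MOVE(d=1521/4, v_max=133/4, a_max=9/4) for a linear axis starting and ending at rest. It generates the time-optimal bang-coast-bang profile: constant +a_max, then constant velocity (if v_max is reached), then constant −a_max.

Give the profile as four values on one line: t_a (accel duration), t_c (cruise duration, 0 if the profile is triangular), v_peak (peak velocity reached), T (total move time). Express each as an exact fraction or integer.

v_max²/a_max = (133/4)²/(9/4) = 17689/36
1521/4 < 17689/36 → triangular
v_peak = √(1521/4·9/4) = √(13689/16) = 117/4
t_a = (117/4)/(9/4) = 13; t_c = 0
T = 2·13 = 26

t_a=13 t_c=0 v_peak=117/4 T=26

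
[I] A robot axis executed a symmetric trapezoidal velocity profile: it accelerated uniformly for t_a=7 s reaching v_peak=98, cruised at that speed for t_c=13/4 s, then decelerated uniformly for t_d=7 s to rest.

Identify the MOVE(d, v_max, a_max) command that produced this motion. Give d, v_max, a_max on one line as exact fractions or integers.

d=2009/2 v_max=98 a_max=14

a_max = 98/7 = 14
d_a = ½·98·7 = 343; d_c = 98·13/4 = 637/2
d = 2·343 + 637/2 = 2009/2
t_c = 13/4 > 0 ⇒ limit active, v_max = 98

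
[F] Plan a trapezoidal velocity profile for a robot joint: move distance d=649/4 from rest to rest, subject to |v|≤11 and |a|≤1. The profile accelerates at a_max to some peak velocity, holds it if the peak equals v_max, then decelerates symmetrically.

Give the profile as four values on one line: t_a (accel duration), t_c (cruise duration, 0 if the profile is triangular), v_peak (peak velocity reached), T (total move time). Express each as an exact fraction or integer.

t_a=11 t_c=15/4 v_peak=11 T=103/4

vₘ²/aₘ = 11²/1 = 121
649/4 ≥ 121 → trapezoidal
t_a = 11/1 = 11; v_peak = 11
d_cruise = 649/4 − 121 = 165/4; t_c = (165/4)/11 = 15/4
T = 2·11 + 15/4 = 103/4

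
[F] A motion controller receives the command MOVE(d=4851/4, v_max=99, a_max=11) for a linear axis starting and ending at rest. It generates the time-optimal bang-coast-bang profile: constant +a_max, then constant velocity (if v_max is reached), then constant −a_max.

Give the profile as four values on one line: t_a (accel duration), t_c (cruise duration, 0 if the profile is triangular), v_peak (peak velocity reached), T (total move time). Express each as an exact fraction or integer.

t_a=9 t_c=13/4 v_peak=99 T=85/4

(v_max)²/a_max = 99²/11 = 891
4851/4 ≥ 891 so v_max reached
t_a = 99/11 = 9; v_peak = 99
d_cruise = 4851/4 − 891 = 1287/4; t_c = (1287/4)/99 = 13/4
T = 2·9 + 13/4 = 85/4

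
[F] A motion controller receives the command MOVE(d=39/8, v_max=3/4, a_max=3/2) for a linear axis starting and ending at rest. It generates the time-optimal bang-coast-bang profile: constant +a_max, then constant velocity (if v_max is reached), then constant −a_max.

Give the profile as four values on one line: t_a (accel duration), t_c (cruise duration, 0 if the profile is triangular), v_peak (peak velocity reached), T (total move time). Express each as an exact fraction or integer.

t_a=1/2 t_c=6 v_peak=3/4 T=7

(v_max)²/a_max = (3/4)²/(3/2) = 3/8
39/8 ≥ 3/8 ⇒ cruise phase
t_a = (3/4)/(3/2) = 1/2; v_peak = 3/4
d_cruise = 39/8 − 3/8 = 9/2; t_c = (9/2)/(3/4) = 6
T = 2·1/2 + 6 = 7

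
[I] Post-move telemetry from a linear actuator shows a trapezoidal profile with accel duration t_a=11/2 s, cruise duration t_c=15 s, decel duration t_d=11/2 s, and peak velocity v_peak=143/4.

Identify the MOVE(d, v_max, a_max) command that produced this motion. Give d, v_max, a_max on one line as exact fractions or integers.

a_max = (143/4)/(11/2) = 13/2
d_a = ½·143/4·11/2 = 1573/16; d_c = 143/4·15 = 2145/4
d = 2·1573/16 + 2145/4 = 5863/8
t_c = 15 > 0 ⇒ limit active, v_max = 143/4

d=5863/8 v_max=143/4 a_max=13/2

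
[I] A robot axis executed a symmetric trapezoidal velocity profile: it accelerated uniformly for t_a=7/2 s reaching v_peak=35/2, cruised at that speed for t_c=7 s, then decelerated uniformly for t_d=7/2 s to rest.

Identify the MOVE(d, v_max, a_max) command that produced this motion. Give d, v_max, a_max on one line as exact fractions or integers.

d=735/4 v_max=35/2 a_max=5

a_max = (35/2)/(7/2) = 5
d_a = ½·35/2·7/2 = 245/8; d_c = 35/2·7 = 245/2
d = 2·245/8 + 245/2 = 735/4
t_c = 7 > 0 so v_max = 35/2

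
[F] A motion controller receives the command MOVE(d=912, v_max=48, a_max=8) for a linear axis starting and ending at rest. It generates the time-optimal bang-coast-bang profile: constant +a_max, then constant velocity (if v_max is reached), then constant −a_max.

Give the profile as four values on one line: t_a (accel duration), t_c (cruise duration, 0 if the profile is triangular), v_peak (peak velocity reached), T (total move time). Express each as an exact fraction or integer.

t_a=6 t_c=13 v_peak=48 T=25

vₘ²/aₘ = 48²/8 = 288
912 ≥ 288 so v_max reached
t_a = 48/8 = 6; v_peak = 48
d_cruise = 912 − 288 = 624; t_c = 624/48 = 13
T = 2·6 + 13 = 25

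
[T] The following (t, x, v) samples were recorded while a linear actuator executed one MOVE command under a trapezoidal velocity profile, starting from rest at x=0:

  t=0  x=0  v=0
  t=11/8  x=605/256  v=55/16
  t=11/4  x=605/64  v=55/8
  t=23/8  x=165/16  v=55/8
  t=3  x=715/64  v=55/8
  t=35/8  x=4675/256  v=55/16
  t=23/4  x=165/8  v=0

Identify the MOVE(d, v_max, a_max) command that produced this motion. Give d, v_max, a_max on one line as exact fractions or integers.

final state: t=23/4, x=165/8, v=0 → d = 165/8
a_max = (55/16−0)/(11/8−0) = 5/2
max v = 55/8 over t∈[11/4,3] → v_max = 55/8
check: 55/8·(11/4+1/4) = 165/8 ✓

d=165/8 v_max=55/8 a_max=5/2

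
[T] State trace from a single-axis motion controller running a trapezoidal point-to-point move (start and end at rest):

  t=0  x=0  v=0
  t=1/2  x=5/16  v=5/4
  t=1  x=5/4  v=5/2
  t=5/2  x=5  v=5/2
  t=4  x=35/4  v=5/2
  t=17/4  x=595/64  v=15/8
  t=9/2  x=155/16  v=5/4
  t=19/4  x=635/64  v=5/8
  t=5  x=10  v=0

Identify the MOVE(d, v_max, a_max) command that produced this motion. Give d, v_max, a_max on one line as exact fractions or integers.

d=10 v_max=5/2 a_max=5/2

final state: t=5, x=10, v=0 → d = 10
a_max = (5/4−0)/(1/2−0) = 5/2
max v = 5/2 over t∈[1,4] → v_max = 5/2
check: 5/2·(1+3) = 10 ✓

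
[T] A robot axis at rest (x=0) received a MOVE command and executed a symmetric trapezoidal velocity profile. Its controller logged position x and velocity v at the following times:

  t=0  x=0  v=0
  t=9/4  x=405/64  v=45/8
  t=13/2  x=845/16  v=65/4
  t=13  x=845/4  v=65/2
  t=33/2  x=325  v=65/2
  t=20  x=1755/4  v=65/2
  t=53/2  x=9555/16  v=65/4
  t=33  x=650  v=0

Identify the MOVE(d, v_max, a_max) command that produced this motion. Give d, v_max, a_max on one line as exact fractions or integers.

d=650 v_max=65/2 a_max=5/2

final state: t=33, x=650, v=0 → d = 650
a_max = (45/8−0)/(9/4−0) = 5/2
max v = 65/2 over t∈[13,20] → v_max = 65/2
check: 65/2·(13+7) = 650 ✓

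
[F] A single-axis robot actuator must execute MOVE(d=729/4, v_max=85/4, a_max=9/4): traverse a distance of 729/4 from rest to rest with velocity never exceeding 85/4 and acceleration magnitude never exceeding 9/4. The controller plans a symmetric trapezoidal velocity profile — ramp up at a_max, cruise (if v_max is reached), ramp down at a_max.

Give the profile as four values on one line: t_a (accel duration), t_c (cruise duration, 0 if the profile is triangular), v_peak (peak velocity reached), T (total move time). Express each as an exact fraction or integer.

(v_max)²/a_max = (85/4)²/(9/4) = 7225/36
729/4 < 7225/36 ⇒ no cruise
v_peak = √(729/4·9/4) = √(6561/16) = 81/4
t_a = (81/4)/(9/4) = 9; t_c = 0
T = 2·9 = 18

t_a=9 t_c=0 v_peak=81/4 T=18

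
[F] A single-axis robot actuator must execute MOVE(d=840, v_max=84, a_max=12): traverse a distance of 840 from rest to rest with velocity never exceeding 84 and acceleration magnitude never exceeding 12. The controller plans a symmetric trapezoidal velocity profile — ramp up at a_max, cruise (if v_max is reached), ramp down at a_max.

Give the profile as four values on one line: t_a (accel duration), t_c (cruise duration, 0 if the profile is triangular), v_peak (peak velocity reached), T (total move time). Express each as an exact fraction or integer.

vₘ²/aₘ = 84²/12 = 588
840 ≥ 588 ⇒ cruise phase
t_a = 84/12 = 7; v_peak = 84
d_cruise = 840 − 588 = 252; t_c = 252/84 = 3
T = 2·7 + 3 = 17

t_a=7 t_c=3 v_peak=84 T=17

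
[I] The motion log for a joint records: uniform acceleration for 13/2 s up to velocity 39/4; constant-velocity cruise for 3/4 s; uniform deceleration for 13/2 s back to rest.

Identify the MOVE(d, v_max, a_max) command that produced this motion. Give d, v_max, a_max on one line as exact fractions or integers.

a_max = (39/4)/(13/2) = 3/2
d_a = ½·39/4·13/2 = 507/16; d_c = 39/4·3/4 = 117/16
d = 2·507/16 + 117/16 = 1131/16
t_c = 3/4 > 0 so v_max = 39/4

d=1131/16 v_max=39/4 a_max=3/2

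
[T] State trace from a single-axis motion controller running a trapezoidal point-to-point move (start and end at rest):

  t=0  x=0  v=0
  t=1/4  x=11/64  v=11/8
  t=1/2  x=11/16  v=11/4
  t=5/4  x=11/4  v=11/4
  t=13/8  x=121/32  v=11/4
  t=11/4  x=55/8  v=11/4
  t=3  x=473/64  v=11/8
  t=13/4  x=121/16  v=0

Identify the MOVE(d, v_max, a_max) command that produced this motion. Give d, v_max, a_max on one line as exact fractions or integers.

d=121/16 v_max=11/4 a_max=11/2

final state: t=13/4, x=121/16, v=0 → d = 121/16
a_max = (11/8−0)/(1/4−0) = 11/2
max v = 11/4 over t∈[1/2,11/4] → v_max = 11/4
check: 11/4·(1/2+9/4) = 121/16 ✓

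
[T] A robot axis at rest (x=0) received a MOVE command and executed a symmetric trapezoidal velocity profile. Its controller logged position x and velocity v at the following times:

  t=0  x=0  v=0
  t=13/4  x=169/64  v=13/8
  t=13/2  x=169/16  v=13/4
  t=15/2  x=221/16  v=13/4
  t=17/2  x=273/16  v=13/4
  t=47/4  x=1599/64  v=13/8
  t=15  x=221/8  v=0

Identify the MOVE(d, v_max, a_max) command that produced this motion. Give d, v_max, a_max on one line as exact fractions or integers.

d=221/8 v_max=13/4 a_max=1/2

final state: t=15, x=221/8, v=0 → d = 221/8
a_max = (13/8−0)/(13/4−0) = 1/2
max v = 13/4 over t∈[13/2,17/2] → v_max = 13/4
check: 13/4·(13/2+2) = 221/8 ✓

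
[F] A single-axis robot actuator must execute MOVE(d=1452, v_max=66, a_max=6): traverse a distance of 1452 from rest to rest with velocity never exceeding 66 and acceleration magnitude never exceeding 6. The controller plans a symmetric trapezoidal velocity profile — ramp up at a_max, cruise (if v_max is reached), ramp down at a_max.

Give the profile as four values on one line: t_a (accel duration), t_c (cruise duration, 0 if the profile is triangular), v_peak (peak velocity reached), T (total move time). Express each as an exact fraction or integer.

t_a=11 t_c=11 v_peak=66 T=33

v_max²/a_max = 66²/6 = 726
1452 ≥ 726 → trapezoidal
t_a = 66/6 = 11; v_peak = 66
d_cruise = 1452 − 726 = 726; t_c = 726/66 = 11
T = 2·11 + 11 = 33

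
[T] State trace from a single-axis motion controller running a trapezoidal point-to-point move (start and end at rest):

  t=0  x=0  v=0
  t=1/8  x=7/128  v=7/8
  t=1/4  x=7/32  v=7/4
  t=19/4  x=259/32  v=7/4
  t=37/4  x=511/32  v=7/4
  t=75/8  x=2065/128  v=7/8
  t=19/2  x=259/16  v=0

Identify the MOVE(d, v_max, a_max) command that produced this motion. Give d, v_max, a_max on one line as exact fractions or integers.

final state: t=19/2, x=259/16, v=0 → d = 259/16
a_max = (7/8−0)/(1/8−0) = 7
max v = 7/4 over t∈[1/4,37/4] → v_max = 7/4
check: 7/4·(1/4+9) = 259/16 ✓

d=259/16 v_max=7/4 a_max=7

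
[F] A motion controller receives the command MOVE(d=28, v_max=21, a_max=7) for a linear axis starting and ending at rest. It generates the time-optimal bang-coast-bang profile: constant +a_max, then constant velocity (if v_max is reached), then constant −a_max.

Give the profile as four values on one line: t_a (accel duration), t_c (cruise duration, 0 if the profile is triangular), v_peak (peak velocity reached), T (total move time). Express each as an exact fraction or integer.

t_a=2 t_c=0 v_peak=14 T=4

v_max²/a_max = 21²/7 = 63
28 < 63 ⇒ no cruise
v_peak = √(28·7) = √196 = 14
t_a = 14/7 = 2; t_c = 0
T = 2·2 = 4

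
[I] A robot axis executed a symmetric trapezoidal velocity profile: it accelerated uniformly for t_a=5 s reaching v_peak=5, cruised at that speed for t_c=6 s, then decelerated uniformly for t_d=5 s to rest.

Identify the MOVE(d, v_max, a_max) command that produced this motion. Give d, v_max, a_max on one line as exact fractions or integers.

d=55 v_max=5 a_max=1

a_max = 5/5 = 1
d_a = ½·5·5 = 25/2; d_c = 5·6 = 30
d = 2·25/2 + 30 = 55
t_c = 6 > 0 → v_max = v_peak = 5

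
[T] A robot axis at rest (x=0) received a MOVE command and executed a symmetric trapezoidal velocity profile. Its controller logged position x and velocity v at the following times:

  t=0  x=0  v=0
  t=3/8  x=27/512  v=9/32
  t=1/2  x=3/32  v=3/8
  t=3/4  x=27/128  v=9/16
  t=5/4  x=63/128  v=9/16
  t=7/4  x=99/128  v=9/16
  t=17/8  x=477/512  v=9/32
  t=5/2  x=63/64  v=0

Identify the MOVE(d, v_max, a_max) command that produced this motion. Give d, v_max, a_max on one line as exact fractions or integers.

d=63/64 v_max=9/16 a_max=3/4

final state: t=5/2, x=63/64, v=0 → d = 63/64
a_max = (9/32−0)/(3/8−0) = 3/4
max v = 9/16 over t∈[3/4,7/4] → v_max = 9/16
check: 9/16·(3/4+1) = 63/64 ✓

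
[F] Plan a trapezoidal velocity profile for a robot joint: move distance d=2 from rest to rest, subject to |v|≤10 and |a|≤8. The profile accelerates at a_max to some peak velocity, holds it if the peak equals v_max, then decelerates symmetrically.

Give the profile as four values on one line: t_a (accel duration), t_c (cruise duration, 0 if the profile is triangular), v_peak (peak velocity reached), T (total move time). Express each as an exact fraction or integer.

v_max²/a_max = 10²/8 = 25/2
2 < 25/2 → triangular
v_peak = √(2·8) = √16 = 4
t_a = 4/8 = 1/2; t_c = 0
T = 2·1/2 = 1

t_a=1/2 t_c=0 v_peak=4 T=1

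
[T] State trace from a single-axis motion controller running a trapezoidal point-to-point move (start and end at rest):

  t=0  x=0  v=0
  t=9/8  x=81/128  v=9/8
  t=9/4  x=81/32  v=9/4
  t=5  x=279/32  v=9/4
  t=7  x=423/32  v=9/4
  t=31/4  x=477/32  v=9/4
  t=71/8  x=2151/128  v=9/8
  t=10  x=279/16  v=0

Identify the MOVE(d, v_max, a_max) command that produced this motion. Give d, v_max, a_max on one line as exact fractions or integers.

final state: t=10, x=279/16, v=0 → d = 279/16
a_max = (9/8−0)/(9/8−0) = 1
max v = 9/4 over t∈[9/4,31/4] → v_max = 9/4
check: 9/4·(9/4+11/2) = 279/16 ✓

d=279/16 v_max=9/4 a_max=1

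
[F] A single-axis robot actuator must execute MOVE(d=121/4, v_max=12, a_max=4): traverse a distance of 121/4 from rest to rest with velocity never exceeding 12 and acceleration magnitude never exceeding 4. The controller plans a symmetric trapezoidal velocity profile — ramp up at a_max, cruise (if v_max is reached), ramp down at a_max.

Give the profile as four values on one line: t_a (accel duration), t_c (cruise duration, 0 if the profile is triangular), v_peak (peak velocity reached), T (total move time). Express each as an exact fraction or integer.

(v_max)²/a_max = 12²/4 = 36
121/4 < 36 → triangular
v_peak = √(121/4·4) = √121 = 11
t_a = 11/4; t_c = 0
T = 2·11/4 = 11/2

t_a=11/4 t_c=0 v_peak=11 T=11/2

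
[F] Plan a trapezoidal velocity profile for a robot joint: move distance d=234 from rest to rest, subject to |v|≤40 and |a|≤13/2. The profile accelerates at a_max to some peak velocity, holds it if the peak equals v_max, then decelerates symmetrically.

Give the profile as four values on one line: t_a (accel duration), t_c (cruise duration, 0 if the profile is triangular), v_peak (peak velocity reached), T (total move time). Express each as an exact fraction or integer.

(v_max)²/a_max = 40²/(13/2) = 3200/13
234 < 3200/13 so t_c = 0
v_peak = √(234·13/2) = √1521 = 39
t_a = 39/(13/2) = 6; t_c = 0
T = 2·6 = 12

t_a=6 t_c=0 v_peak=39 T=12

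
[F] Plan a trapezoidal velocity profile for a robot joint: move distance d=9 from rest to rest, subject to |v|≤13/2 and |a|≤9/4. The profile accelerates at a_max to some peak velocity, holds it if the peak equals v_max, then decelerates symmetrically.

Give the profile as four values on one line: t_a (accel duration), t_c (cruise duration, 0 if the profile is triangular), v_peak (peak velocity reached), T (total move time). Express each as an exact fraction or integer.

t_a=2 t_c=0 v_peak=9/2 T=4

vₘ²/aₘ = (13/2)²/(9/4) = 169/9
9 < 169/9 ⇒ no cruise
v_peak = √(9·9/4) = √(81/4) = 9/2
t_a = (9/2)/(9/4) = 2; t_c = 0
T = 2·2 = 4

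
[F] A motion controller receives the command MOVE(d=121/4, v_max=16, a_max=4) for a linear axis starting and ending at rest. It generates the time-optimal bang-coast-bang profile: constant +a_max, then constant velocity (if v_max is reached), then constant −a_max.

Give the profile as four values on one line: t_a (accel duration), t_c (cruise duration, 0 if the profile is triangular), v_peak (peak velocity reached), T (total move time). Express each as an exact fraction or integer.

vₘ²/aₘ = 16²/4 = 64
121/4 < 64 → triangular
v_peak = √(121/4·4) = √121 = 11
t_a = 11/4; t_c = 0
T = 2·11/4 = 11/2

t_a=11/4 t_c=0 v_peak=11 T=11/2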